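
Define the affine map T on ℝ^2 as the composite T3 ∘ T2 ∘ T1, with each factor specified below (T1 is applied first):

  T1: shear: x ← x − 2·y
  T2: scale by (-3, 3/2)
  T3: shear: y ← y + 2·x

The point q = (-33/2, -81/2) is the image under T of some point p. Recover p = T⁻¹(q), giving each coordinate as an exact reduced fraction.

p = (-9/2, -5)

T1 = [1 -2 0; 0 1 0; 0 0 1]
T2·T1 = [-3 6 0; 0 3/2 0; 0 0 1]
T3·…·T1 = [-3 6 0; -6 27/2 0; 0 0 1]
det M = -9/2; M⁻¹ = [-3 4/3 0; -4/3 2/3 0; 0 0 1]
M⁻¹ · (-33/2, -81/2)ᵀ = (-9/2, -5)ᵀ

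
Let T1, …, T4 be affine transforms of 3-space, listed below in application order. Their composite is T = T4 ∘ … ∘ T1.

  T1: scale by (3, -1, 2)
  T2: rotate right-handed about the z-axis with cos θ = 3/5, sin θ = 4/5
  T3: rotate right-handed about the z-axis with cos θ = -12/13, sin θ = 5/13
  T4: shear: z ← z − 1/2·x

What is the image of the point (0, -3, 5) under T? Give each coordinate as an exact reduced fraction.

T1 scale by (3, -1, 2): (0, -3, 5) → (0, 3, 10)
T2 rotate right-handed about the z-axis with cos θ = 3/5, sin θ = 4/5: (0, 3, 10) → (-12/5, 9/5, 10)
T3 rotate right-handed about the z-axis with cos θ = -12/13, sin θ = 5/13: (-12/5, 9/5, 10) → (99/65, -168/65, 10)
T4 shear: z ← z − 1/2·x: (99/65, -168/65, 10) → (99/65, -168/65, 1201/130)

T(p) = (99/65, -168/65, 1201/130)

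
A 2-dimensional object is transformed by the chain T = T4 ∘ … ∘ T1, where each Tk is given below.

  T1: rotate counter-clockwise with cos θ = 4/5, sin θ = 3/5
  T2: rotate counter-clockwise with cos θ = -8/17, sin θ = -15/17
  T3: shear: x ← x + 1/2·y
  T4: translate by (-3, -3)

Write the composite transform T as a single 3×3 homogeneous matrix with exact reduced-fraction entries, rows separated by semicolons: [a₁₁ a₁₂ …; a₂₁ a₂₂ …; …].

T = [-29/85 181/170 -3; -84/85 13/85 -3; 0 0 1]

T1 = [4/5 -3/5 0; 3/5 4/5 0; 0 0 1]
T2·T1 = [13/85 84/85 0; -84/85 13/85 0; 0 0 1]
T3·…·T1 = [-29/85 181/170 0; -84/85 13/85 0; 0 0 1]
T4·…·T1 = [-29/85 181/170 -3; -84/85 13/85 -3; 0 0 1]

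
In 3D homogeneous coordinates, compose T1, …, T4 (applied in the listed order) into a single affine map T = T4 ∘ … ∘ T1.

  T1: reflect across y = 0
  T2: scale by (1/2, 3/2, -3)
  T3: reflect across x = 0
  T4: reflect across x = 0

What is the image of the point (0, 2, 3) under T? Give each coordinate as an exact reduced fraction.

T(p) = (0, -3, -9)

T1 reflect across y = 0: (0, 2, 3) → (0, -2, 3)
T2 scale by (1/2, 3/2, -3): (0, -2, 3) → (0, -3, -9)
T3 reflect across x = 0: (0, -3, -9) → (0, -3, -9)
T4 reflect across x = 0: (0, -3, -9) → (0, -3, -9)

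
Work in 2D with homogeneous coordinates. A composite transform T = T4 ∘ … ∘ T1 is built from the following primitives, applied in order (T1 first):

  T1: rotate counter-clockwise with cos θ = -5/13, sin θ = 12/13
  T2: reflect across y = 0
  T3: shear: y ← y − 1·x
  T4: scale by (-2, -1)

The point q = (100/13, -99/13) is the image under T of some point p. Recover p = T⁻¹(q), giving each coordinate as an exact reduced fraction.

p = (-2, 5)

T1 = [-5/13 -12/13 0; 12/13 -5/13 0; 0 0 1]
T2·T1 = [-5/13 -12/13 0; -12/13 5/13 0; 0 0 1]
T3·…·T1 = [-5/13 -12/13 0; -7/13 17/13 0; 0 0 1]
T4·…·T1 = [10/13 24/13 0; 7/13 -17/13 0; 0 0 1]
det M = -2; M⁻¹ = [17/26 12/13 0; 7/26 -5/13 0; 0 0 1]
M⁻¹ · (100/13, -99/13)ᵀ = (-2, 5)ᵀ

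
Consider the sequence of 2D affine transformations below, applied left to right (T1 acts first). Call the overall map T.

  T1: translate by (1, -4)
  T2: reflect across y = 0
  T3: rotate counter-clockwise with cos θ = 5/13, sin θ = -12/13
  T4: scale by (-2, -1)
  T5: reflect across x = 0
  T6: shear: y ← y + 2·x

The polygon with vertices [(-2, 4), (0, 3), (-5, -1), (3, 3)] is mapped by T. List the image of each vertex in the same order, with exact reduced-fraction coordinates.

image vertices: (-10/13, -32/13), (34/13, 75/13), (80/13, 87/13), (64/13, 171/13)

T1 translate by (1, -4): (-2, 4) → (-1, 0); (0, 3) → (1, -1); (-5, -1) → (-4, -5); (3, 3) → (4, -1)
T2 reflect across y = 0: (-1, 0) → (-1, 0); (1, -1) → (1, 1); (-4, -5) → (-4, 5); (4, -1) → (4, 1)
T3 rotate counter-clockwise with cos θ = 5/13, sin θ = -12/13: (-1, 0) → (-5/13, 12/13); (1, 1) → (17/13, -7/13); (-4, 5) → (40/13, 73/13); (4, 1) → (32/13, -43/13)
T4 scale by (-2, -1): (-5/13, 12/13) → (10/13, -12/13); (17/13, -7/13) → (-34/13, 7/13); (40/13, 73/13) → (-80/13, -73/13); (32/13, -43/13) → (-64/13, 43/13)
T5 reflect across x = 0: (10/13, -12/13) → (-10/13, -12/13); (-34/13, 7/13) → (34/13, 7/13); (-80/13, -73/13) → (80/13, -73/13); (-64/13, 43/13) → (64/13, 43/13)
T6 shear: y ← y + 2·x: (-10/13, -12/13) → (-10/13, -32/13); (34/13, 7/13) → (34/13, 75/13); (80/13, -73/13) → (80/13, 87/13); (64/13, 43/13) → (64/13, 171/13)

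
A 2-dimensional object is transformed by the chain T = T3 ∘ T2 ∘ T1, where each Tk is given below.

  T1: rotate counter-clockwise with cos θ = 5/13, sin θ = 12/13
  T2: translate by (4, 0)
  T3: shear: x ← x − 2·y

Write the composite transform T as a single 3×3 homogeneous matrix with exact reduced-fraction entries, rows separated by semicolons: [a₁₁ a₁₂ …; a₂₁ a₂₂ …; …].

T = [-19/13 -22/13 4; 12/13 5/13 0; 0 0 1]

T1 = [5/13 -12/13 0; 12/13 5/13 0; 0 0 1]
T2·T1 = [5/13 -12/13 4; 12/13 5/13 0; 0 0 1]
T3·…·T1 = [-19/13 -22/13 4; 12/13 5/13 0; 0 0 1]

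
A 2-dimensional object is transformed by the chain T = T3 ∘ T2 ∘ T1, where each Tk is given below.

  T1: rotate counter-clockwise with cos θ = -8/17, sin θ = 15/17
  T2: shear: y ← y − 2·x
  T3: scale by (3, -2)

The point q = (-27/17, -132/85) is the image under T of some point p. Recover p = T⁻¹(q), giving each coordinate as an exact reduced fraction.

T1 = [-8/17 -15/17 0; 15/17 -8/17 0; 0 0 1]
T2·T1 = [-8/17 -15/17 0; 31/17 22/17 0; 0 0 1]
T3·…·T1 = [-24/17 -45/17 0; -62/17 -44/17 0; 0 0 1]
det M = -6; M⁻¹ = [22/51 -15/34 0; -31/51 4/17 0; 0 0 1]
M⁻¹ · (-27/17, -132/85)ᵀ = (0, 3/5)ᵀ

p = (0, 3/5)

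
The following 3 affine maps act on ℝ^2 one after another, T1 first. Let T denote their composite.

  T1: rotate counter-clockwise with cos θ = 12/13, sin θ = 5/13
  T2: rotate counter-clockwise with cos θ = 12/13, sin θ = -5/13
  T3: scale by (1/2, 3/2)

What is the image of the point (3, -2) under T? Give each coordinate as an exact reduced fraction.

T1 rotate counter-clockwise with cos θ = 12/13, sin θ = 5/13: (3, -2) → (46/13, -9/13)
T2 rotate counter-clockwise with cos θ = 12/13, sin θ = -5/13: (46/13, -9/13) → (3, -2)
T3 scale by (1/2, 3/2): (3, -2) → (3/2, -3)

T(p) = (3/2, -3)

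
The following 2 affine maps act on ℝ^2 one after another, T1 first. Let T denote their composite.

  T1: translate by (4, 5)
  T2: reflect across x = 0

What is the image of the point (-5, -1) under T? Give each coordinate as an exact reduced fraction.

T(p) = (1, 4)

T1 translate by (4, 5): (-5, -1) → (-1, 4)
T2 reflect across x = 0: (-1, 4) → (1, 4)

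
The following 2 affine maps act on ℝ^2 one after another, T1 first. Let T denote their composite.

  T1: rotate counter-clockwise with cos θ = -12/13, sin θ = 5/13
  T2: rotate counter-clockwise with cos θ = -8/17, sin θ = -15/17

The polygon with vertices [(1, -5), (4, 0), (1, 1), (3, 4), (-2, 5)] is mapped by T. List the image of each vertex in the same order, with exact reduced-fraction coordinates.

image vertices: (67/17, -55/17), (684/221, 560/221), (31/221, 311/221), (-47/221, 1104/221), (-1042/221, 575/221)

T1 rotate counter-clockwise with cos θ = -12/13, sin θ = 5/13: (1, -5) → (1, 5); (4, 0) → (-48/13, 20/13); (1, 1) → (-17/13, -7/13); (3, 4) → (-56/13, -33/13); (-2, 5) → (-1/13, -70/13)
T2 rotate counter-clockwise with cos θ = -8/17, sin θ = -15/17: (1, 5) → (67/17, -55/17); (-48/13, 20/13) → (684/221, 560/221); (-17/13, -7/13) → (31/221, 311/221); (-56/13, -33/13) → (-47/221, 1104/221); (-1/13, -70/13) → (-1042/221, 575/221)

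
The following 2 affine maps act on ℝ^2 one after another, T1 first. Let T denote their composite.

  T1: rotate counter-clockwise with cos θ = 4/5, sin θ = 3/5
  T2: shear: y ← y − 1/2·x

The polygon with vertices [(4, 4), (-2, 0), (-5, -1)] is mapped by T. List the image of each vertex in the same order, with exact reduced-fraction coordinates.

image vertices: (4/5, 26/5), (-8/5, -2/5), (-17/5, -21/10)

T1 rotate counter-clockwise with cos θ = 4/5, sin θ = 3/5: (4, 4) → (4/5, 28/5); (-2, 0) → (-8/5, -6/5); (-5, -1) → (-17/5, -19/5)
T2 shear: y ← y − 1/2·x: (4/5, 28/5) → (4/5, 26/5); (-8/5, -6/5) → (-8/5, -2/5); (-17/5, -19/5) → (-17/5, -21/10)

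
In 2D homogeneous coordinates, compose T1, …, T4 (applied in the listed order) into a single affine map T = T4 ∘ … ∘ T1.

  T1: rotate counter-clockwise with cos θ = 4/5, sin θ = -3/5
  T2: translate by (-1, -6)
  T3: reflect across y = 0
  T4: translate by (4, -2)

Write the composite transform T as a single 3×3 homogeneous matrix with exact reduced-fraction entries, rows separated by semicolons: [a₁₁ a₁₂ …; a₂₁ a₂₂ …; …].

T1 = [4/5 3/5 0; -3/5 4/5 0; 0 0 1]
T2·T1 = [4/5 3/5 -1; -3/5 4/5 -6; 0 0 1]
T3·…·T1 = [4/5 3/5 -1; 3/5 -4/5 6; 0 0 1]
T4·…·T1 = [4/5 3/5 3; 3/5 -4/5 4; 0 0 1]

T = [4/5 3/5 3; 3/5 -4/5 4; 0 0 1]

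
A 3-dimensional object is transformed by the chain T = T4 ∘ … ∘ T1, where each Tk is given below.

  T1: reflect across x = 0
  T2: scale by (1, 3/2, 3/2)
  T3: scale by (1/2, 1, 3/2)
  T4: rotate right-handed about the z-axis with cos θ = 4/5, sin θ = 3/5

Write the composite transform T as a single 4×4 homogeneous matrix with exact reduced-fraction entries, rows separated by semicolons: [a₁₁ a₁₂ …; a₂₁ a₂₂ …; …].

T = [-2/5 -9/10 0 0; -3/10 6/5 0 0; 0 0 9/4 0; 0 0 0 1]

T1 = [-1 0 0 0; 0 1 0 0; 0 0 1 0; 0 0 0 1]
T2·T1 = [-1 0 0 0; 0 3/2 0 0; 0 0 3/2 0; 0 0 0 1]
T3·…·T1 = [-1/2 0 0 0; 0 3/2 0 0; 0 0 9/4 0; 0 0 0 1]
T4·…·T1 = [-2/5 -9/10 0 0; -3/10 6/5 0 0; 0 0 9/4 0; 0 0 0 1]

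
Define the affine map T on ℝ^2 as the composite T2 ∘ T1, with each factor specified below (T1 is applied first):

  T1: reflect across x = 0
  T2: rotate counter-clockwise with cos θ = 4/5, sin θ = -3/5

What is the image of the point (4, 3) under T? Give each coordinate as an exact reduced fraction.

T1 reflect across x = 0: (4, 3) → (-4, 3)
T2 rotate counter-clockwise with cos θ = 4/5, sin θ = -3/5: (-4, 3) → (-7/5, 24/5)

T(p) = (-7/5, 24/5)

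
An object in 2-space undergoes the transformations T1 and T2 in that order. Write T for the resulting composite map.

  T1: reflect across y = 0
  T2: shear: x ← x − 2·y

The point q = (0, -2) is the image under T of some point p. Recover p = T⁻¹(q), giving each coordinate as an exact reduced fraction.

p = (-4, 2)

T1 = [1 0 0; 0 -1 0; 0 0 1]
T2·T1 = [1 2 0; 0 -1 0; 0 0 1]
det M = -1; M⁻¹ = [1 2 0; 0 -1 0; 0 0 1]
M⁻¹ · (0, -2)ᵀ = (-4, 2)ᵀ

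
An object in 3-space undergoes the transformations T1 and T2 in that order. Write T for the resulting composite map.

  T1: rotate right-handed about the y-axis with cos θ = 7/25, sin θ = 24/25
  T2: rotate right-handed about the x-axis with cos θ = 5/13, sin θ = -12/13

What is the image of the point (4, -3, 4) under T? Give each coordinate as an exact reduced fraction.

T1 rotate right-handed about the y-axis with cos θ = 7/25, sin θ = 24/25: (4, -3, 4) → (124/25, -3, -68/25)
T2 rotate right-handed about the x-axis with cos θ = 5/13, sin θ = -12/13: (124/25, -3, -68/25) → (124/25, -1191/325, 112/65)

T(p) = (124/25, -1191/325, 112/65)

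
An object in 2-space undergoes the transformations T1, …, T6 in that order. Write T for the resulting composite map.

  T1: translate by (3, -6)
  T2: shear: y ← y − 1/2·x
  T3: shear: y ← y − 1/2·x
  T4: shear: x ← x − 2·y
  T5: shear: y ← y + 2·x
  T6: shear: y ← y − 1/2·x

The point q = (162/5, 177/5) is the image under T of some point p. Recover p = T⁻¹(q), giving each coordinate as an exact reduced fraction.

T1 = [1 0 3; 0 1 -6; 0 0 1]
T2·T1 = [1 0 3; -1/2 1 -15/2; 0 0 1]
T3·…·T1 = [1 0 3; -1 1 -9; 0 0 1]
T4·…·T1 = [3 -2 21; -1 1 -9; 0 0 1]
T5·…·T1 = [3 -2 21; 5 -3 33; 0 0 1]
T6·…·T1 = [3 -2 21; 7/2 -2 45/2; 0 0 1]
det M = 1; M⁻¹ = [-2 2 -3; -7/2 3 6; 0 0 1]
M⁻¹ · (162/5, 177/5)ᵀ = (3, -6/5)ᵀ

p = (3, -6/5)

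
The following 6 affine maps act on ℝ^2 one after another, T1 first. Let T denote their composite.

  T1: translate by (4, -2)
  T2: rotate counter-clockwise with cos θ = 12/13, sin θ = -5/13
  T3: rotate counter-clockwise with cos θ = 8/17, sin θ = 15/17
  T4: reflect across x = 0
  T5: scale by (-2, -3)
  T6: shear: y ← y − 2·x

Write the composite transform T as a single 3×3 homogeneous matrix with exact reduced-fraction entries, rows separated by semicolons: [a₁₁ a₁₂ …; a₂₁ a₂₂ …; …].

T = [342/221 -280/221 1928/221; -1104/221 47/221 -4510/221; 0 0 1]

T1 = [1 0 4; 0 1 -2; 0 0 1]
T2·T1 = [12/13 5/13 38/13; -5/13 12/13 -44/13; 0 0 1]
T3·…·T1 = [171/221 -140/221 964/221; 140/221 171/221 218/221; 0 0 1]
T4·…·T1 = [-171/221 140/221 -964/221; 140/221 171/221 218/221; 0 0 1]
T5·…·T1 = [342/221 -280/221 1928/221; -420/221 -513/221 -654/221; 0 0 1]
T6·…·T1 = [342/221 -280/221 1928/221; -1104/221 47/221 -4510/221; 0 0 1]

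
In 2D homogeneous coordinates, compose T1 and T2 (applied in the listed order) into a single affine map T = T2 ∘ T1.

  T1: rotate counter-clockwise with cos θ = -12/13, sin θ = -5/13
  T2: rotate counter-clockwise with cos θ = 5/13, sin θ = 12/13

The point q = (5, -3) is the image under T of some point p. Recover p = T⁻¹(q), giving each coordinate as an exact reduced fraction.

p = (3, 5)

T1 = [-12/13 5/13 0; -5/13 -12/13 0; 0 0 1]
T2·T1 = [0 1 0; -1 0 0; 0 0 1]
det M = 1; M⁻¹ = [0 -1 0; 1 0 0; 0 0 1]
M⁻¹ · (5, -3)ᵀ = (3, 5)ᵀ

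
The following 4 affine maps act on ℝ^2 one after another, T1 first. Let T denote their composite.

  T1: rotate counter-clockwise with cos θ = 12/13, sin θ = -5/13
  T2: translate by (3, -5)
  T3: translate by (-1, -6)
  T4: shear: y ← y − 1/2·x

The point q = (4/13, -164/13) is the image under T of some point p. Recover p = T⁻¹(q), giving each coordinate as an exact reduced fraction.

T1 = [12/13 5/13 0; -5/13 12/13 0; 0 0 1]
T2·T1 = [12/13 5/13 3; -5/13 12/13 -5; 0 0 1]
T3·…·T1 = [12/13 5/13 2; -5/13 12/13 -11; 0 0 1]
T4·…·T1 = [12/13 5/13 2; -11/13 19/26 -12; 0 0 1]
det M = 1; M⁻¹ = [19/26 -5/13 -79/13; 11/13 12/13 122/13; 0 0 1]
M⁻¹ · (4/13, -164/13)ᵀ = (-1, -2)ᵀ

p = (-1, -2)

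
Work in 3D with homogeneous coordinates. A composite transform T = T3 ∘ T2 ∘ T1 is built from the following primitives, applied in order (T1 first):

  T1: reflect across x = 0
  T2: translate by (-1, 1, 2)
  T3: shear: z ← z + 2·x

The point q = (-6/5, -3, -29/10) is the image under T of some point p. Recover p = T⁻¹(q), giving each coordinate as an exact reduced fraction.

p = (1/5, -4, -5/2)

T1 = [-1 0 0 0; 0 1 0 0; 0 0 1 0; 0 0 0 1]
T2·T1 = [-1 0 0 -1; 0 1 0 1; 0 0 1 2; 0 0 0 1]
T3·…·T1 = [-1 0 0 -1; 0 1 0 1; -2 0 1 0; 0 0 0 1]
det M = -1; M⁻¹ = [-1 0 0 -1; 0 1 0 -1; -2 0 1 -2; 0 0 0 1]
M⁻¹ · (-6/5, -3, -29/10)ᵀ = (1/5, -4, -5/2)ᵀ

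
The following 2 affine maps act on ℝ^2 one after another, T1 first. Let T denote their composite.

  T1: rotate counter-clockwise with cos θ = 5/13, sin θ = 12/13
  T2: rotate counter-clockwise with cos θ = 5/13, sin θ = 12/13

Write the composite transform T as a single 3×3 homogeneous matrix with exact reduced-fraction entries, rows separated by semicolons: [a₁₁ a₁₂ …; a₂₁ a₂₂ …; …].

T1 = [5/13 -12/13 0; 12/13 5/13 0; 0 0 1]
T2·T1 = [-119/169 -120/169 0; 120/169 -119/169 0; 0 0 1]

T = [-119/169 -120/169 0; 120/169 -119/169 0; 0 0 1]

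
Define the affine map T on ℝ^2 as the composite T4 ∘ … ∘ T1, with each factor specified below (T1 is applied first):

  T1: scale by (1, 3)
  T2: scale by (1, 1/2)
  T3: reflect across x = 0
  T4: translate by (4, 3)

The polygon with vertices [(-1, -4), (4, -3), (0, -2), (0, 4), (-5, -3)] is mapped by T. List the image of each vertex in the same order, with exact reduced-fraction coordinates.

image vertices: (5, -3), (0, -3/2), (4, 0), (4, 9), (9, -3/2)

T1 scale by (1, 3): (-1, -4) → (-1, -12); (4, -3) → (4, -9); (0, -2) → (0, -6); (0, 4) → (0, 12); (-5, -3) → (-5, -9)
T2 scale by (1, 1/2): (-1, -12) → (-1, -6); (4, -9) → (4, -9/2); (0, -6) → (0, -3); (0, 12) → (0, 6); (-5, -9) → (-5, -9/2)
T3 reflect across x = 0: (-1, -6) → (1, -6); (4, -9/2) → (-4, -9/2); (0, -3) → (0, -3); (0, 6) → (0, 6); (-5, -9/2) → (5, -9/2)
T4 translate by (4, 3): (1, -6) → (5, -3); (-4, -9/2) → (0, -3/2); (0, -3) → (4, 0); (0, 6) → (4, 9); (5, -9/2) → (9, -3/2)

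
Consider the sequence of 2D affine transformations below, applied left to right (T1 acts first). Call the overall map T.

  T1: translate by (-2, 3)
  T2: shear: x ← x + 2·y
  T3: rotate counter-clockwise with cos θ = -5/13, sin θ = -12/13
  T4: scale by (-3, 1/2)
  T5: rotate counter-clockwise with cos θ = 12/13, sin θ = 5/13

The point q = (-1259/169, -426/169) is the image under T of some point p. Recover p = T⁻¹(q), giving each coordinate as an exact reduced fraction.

p = (-4, -1)

T1 = [1 0 -2; 0 1 3; 0 0 1]
T2·T1 = [1 2 4; 0 1 3; 0 0 1]
T3·…·T1 = [-5/13 2/13 16/13; -12/13 -29/13 -63/13; 0 0 1]
T4·…·T1 = [15/13 -6/13 -48/13; -6/13 -29/26 -63/26; 0 0 1]
T5·…·T1 = [210/169 1/338 -837/338; 3/169 -204/169 -618/169; 0 0 1]
det M = -3/2; M⁻¹ = [136/169 1/507 2; 2/169 -140/169 -3; 0 0 1]
M⁻¹ · (-1259/169, -426/169)ᵀ = (-4, -1)ᵀ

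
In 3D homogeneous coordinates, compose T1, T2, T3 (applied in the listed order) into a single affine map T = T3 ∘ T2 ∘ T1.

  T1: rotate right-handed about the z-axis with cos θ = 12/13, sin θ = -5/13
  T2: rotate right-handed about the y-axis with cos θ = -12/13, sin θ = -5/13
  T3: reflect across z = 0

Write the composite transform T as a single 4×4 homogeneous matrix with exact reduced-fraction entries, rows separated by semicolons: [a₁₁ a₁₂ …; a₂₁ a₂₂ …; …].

T1 = [12/13 5/13 0 0; -5/13 12/13 0 0; 0 0 1 0; 0 0 0 1]
T2·T1 = [-144/169 -60/169 -5/13 0; -5/13 12/13 0 0; 60/169 25/169 -12/13 0; 0 0 0 1]
T3·…·T1 = [-144/169 -60/169 -5/13 0; -5/13 12/13 0 0; -60/169 -25/169 12/13 0; 0 0 0 1]

T = [-144/169 -60/169 -5/13 0; -5/13 12/13 0 0; -60/169 -25/169 12/13 0; 0 0 0 1]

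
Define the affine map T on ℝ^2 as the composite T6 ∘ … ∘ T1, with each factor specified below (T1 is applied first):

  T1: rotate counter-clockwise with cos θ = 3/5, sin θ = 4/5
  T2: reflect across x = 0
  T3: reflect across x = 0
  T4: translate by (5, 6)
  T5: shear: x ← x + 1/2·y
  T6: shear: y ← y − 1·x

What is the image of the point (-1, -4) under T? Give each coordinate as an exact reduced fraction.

T(p) = (9, -31/5)

T1 rotate counter-clockwise with cos θ = 3/5, sin θ = 4/5: (-1, -4) → (13/5, -16/5)
T2 reflect across x = 0: (13/5, -16/5) → (-13/5, -16/5)
T3 reflect across x = 0: (-13/5, -16/5) → (13/5, -16/5)
T4 translate by (5, 6): (13/5, -16/5) → (38/5, 14/5)
T5 shear: x ← x + 1/2·y: (38/5, 14/5) → (9, 14/5)
T6 shear: y ← y − 1·x: (9, 14/5) → (9, -31/5)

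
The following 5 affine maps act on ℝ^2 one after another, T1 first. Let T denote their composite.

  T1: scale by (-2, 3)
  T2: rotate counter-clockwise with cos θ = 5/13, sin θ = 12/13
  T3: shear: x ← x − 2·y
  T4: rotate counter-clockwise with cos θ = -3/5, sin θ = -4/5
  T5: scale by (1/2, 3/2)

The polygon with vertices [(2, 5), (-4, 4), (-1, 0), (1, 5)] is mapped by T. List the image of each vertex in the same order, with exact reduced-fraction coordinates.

T1 scale by (-2, 3): (2, 5) → (-4, 15); (-4, 4) → (8, 12); (-1, 0) → (2, 0); (1, 5) → (-2, 15)
T2 rotate counter-clockwise with cos θ = 5/13, sin θ = 12/13: (-4, 15) → (-200/13, 27/13); (8, 12) → (-8, 12); (2, 0) → (10/13, 24/13); (-2, 15) → (-190/13, 51/13)
T3 shear: x ← x − 2·y: (-200/13, 27/13) → (-254/13, 27/13); (-8, 12) → (-32, 12); (10/13, 24/13) → (-38/13, 24/13); (-190/13, 51/13) → (-292/13, 51/13)
T4 rotate counter-clockwise with cos θ = -3/5, sin θ = -4/5: (-254/13, 27/13) → (174/13, 187/13); (-32, 12) → (144/5, 92/5); (-38/13, 24/13) → (42/13, 16/13); (-292/13, 51/13) → (216/13, 203/13)
T5 scale by (1/2, 3/2): (174/13, 187/13) → (87/13, 561/26); (144/5, 92/5) → (72/5, 138/5); (42/13, 16/13) → (21/13, 24/13); (216/13, 203/13) → (108/13, 609/26)

image vertices: (87/13, 561/26), (72/5, 138/5), (21/13, 24/13), (108/13, 609/26)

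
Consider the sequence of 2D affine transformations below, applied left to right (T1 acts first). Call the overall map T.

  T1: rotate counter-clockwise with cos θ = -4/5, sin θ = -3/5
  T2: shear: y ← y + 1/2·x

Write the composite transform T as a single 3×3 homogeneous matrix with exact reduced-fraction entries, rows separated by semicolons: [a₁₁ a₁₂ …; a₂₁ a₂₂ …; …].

T = [-4/5 3/5 0; -1 -1/2 0; 0 0 1]

T1 = [-4/5 3/5 0; -3/5 -4/5 0; 0 0 1]
T2·T1 = [-4/5 3/5 0; -1 -1/2 0; 0 0 1]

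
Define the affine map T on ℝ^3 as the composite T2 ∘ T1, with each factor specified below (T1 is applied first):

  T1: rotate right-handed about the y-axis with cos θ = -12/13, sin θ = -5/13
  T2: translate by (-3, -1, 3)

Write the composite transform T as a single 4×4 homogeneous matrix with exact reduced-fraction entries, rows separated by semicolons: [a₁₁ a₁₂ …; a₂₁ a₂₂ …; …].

T1 = [-12/13 0 -5/13 0; 0 1 0 0; 5/13 0 -12/13 0; 0 0 0 1]
T2·T1 = [-12/13 0 -5/13 -3; 0 1 0 -1; 5/13 0 -12/13 3; 0 0 0 1]

T = [-12/13 0 -5/13 -3; 0 1 0 -1; 5/13 0 -12/13 3; 0 0 0 1]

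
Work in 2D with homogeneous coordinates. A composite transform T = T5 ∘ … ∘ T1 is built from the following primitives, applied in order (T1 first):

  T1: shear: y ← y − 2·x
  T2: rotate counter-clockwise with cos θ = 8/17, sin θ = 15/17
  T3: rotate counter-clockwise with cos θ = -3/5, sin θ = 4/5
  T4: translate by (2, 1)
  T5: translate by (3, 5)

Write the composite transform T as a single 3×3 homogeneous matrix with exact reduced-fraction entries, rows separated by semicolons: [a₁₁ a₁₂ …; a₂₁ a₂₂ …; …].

T1 = [1 0 0; -2 1 0; 0 0 1]
T2·T1 = [38/17 -15/17 0; -1/17 8/17 0; 0 0 1]
T3·…·T1 = [-22/17 13/85 0; 31/17 -84/85 0; 0 0 1]
T4·…·T1 = [-22/17 13/85 2; 31/17 -84/85 1; 0 0 1]
T5·…·T1 = [-22/17 13/85 5; 31/17 -84/85 6; 0 0 1]

T = [-22/17 13/85 5; 31/17 -84/85 6; 0 0 1]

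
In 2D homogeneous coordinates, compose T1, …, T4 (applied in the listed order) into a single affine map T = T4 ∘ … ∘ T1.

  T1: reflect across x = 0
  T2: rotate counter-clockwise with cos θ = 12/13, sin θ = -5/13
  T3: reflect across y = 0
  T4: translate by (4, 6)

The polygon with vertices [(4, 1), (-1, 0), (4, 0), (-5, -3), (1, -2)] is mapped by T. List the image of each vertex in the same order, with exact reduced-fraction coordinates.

image vertices: (9/13, 46/13), (64/13, 83/13), (4/13, 58/13), (97/13, 139/13), (30/13, 97/13)

T1 reflect across x = 0: (4, 1) → (-4, 1); (-1, 0) → (1, 0); (4, 0) → (-4, 0); (-5, -3) → (5, -3); (1, -2) → (-1, -2)
T2 rotate counter-clockwise with cos θ = 12/13, sin θ = -5/13: (-4, 1) → (-43/13, 32/13); (1, 0) → (12/13, -5/13); (-4, 0) → (-48/13, 20/13); (5, -3) → (45/13, -61/13); (-1, -2) → (-22/13, -19/13)
T3 reflect across y = 0: (-43/13, 32/13) → (-43/13, -32/13); (12/13, -5/13) → (12/13, 5/13); (-48/13, 20/13) → (-48/13, -20/13); (45/13, -61/13) → (45/13, 61/13); (-22/13, -19/13) → (-22/13, 19/13)
T4 translate by (4, 6): (-43/13, -32/13) → (9/13, 46/13); (12/13, 5/13) → (64/13, 83/13); (-48/13, -20/13) → (4/13, 58/13); (45/13, 61/13) → (97/13, 139/13); (-22/13, 19/13) → (30/13, 97/13)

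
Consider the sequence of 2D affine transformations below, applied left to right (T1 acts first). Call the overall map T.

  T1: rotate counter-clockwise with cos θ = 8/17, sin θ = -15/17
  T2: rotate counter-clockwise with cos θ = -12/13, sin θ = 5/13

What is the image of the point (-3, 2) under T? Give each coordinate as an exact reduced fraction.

T(p) = (-29/17, -54/17)

T1 rotate counter-clockwise with cos θ = 8/17, sin θ = -15/17: (-3, 2) → (6/17, 61/17)
T2 rotate counter-clockwise with cos θ = -12/13, sin θ = 5/13: (6/17, 61/17) → (-29/17, -54/17)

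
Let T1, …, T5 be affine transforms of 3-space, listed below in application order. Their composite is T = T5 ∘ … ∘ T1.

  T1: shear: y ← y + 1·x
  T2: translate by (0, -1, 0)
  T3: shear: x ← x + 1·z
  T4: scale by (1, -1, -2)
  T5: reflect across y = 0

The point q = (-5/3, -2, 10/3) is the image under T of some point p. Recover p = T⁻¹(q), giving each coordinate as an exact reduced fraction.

T1 = [1 0 0 0; 1 1 0 0; 0 0 1 0; 0 0 0 1]
T2·T1 = [1 0 0 0; 1 1 0 -1; 0 0 1 0; 0 0 0 1]
T3·…·T1 = [1 0 1 0; 1 1 0 -1; 0 0 1 0; 0 0 0 1]
T4·…·T1 = [1 0 1 0; -1 -1 0 1; 0 0 -2 0; 0 0 0 1]
T5·…·T1 = [1 0 1 0; 1 1 0 -1; 0 0 -2 0; 0 0 0 1]
det M = -2; M⁻¹ = [1 0 1/2 0; -1 1 -1/2 1; 0 0 -1/2 0; 0 0 0 1]
M⁻¹ · (-5/3, -2, 10/3)ᵀ = (0, -1, -5/3)ᵀ

p = (0, -1, -5/3)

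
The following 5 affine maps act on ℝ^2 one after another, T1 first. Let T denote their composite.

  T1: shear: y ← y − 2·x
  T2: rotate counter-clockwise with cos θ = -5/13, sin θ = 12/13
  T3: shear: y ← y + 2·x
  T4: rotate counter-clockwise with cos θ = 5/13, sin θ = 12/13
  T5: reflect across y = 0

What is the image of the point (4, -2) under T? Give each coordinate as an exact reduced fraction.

T1 shear: y ← y − 2·x: (4, -2) → (4, -10)
T2 rotate counter-clockwise with cos θ = -5/13, sin θ = 12/13: (4, -10) → (100/13, 98/13)
T3 shear: y ← y + 2·x: (100/13, 98/13) → (100/13, 298/13)
T4 rotate counter-clockwise with cos θ = 5/13, sin θ = 12/13: (100/13, 298/13) → (-3076/169, 2690/169)
T5 reflect across y = 0: (-3076/169, 2690/169) → (-3076/169, -2690/169)

T(p) = (-3076/169, -2690/169)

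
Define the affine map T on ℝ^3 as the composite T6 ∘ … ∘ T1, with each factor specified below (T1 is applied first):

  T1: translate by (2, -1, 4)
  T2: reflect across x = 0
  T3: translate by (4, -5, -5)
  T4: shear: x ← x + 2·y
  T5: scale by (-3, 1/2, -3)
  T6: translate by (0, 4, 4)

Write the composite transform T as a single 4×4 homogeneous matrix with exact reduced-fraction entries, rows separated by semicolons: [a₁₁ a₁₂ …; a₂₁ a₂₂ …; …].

T = [3 -6 0 30; 0 1/2 0 1; 0 0 -3 7; 0 0 0 1]

T1 = [1 0 0 2; 0 1 0 -1; 0 0 1 4; 0 0 0 1]
T2·T1 = [-1 0 0 -2; 0 1 0 -1; 0 0 1 4; 0 0 0 1]
T3·…·T1 = [-1 0 0 2; 0 1 0 -6; 0 0 1 -1; 0 0 0 1]
T4·…·T1 = [-1 2 0 -10; 0 1 0 -6; 0 0 1 -1; 0 0 0 1]
T5·…·T1 = [3 -6 0 30; 0 1/2 0 -3; 0 0 -3 3; 0 0 0 1]
T6·…·T1 = [3 -6 0 30; 0 1/2 0 1; 0 0 -3 7; 0 0 0 1]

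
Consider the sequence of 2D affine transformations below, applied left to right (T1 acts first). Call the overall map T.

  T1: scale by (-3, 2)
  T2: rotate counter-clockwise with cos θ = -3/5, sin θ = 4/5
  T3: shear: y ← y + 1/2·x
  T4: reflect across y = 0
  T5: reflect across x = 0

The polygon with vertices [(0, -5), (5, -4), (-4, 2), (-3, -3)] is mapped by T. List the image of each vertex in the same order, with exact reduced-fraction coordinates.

image vertices: (-8, -10), (-77/5, -1/2), (52/5, -2), (3/5, -21/2)

T1 scale by (-3, 2): (0, -5) → (0, -10); (5, -4) → (-15, -8); (-4, 2) → (12, 4); (-3, -3) → (9, -6)
T2 rotate counter-clockwise with cos θ = -3/5, sin θ = 4/5: (0, -10) → (8, 6); (-15, -8) → (77/5, -36/5); (12, 4) → (-52/5, 36/5); (9, -6) → (-3/5, 54/5)
T3 shear: y ← y + 1/2·x: (8, 6) → (8, 10); (77/5, -36/5) → (77/5, 1/2); (-52/5, 36/5) → (-52/5, 2); (-3/5, 54/5) → (-3/5, 21/2)
T4 reflect across y = 0: (8, 10) → (8, -10); (77/5, 1/2) → (77/5, -1/2); (-52/5, 2) → (-52/5, -2); (-3/5, 21/2) → (-3/5, -21/2)
T5 reflect across x = 0: (8, -10) → (-8, -10); (77/5, -1/2) → (-77/5, -1/2); (-52/5, -2) → (52/5, -2); (-3/5, -21/2) → (3/5, -21/2)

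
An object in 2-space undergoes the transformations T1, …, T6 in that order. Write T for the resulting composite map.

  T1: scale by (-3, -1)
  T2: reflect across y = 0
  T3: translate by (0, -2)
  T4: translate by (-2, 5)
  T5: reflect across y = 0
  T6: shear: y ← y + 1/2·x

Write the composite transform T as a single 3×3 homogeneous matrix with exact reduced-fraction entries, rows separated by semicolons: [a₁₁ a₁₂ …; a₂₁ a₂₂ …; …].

T = [-3 0 -2; -3/2 -1 -4; 0 0 1]

T1 = [-3 0 0; 0 -1 0; 0 0 1]
T2·T1 = [-3 0 0; 0 1 0; 0 0 1]
T3·…·T1 = [-3 0 0; 0 1 -2; 0 0 1]
T4·…·T1 = [-3 0 -2; 0 1 3; 0 0 1]
T5·…·T1 = [-3 0 -2; 0 -1 -3; 0 0 1]
T6·…·T1 = [-3 0 -2; -3/2 -1 -4; 0 0 1]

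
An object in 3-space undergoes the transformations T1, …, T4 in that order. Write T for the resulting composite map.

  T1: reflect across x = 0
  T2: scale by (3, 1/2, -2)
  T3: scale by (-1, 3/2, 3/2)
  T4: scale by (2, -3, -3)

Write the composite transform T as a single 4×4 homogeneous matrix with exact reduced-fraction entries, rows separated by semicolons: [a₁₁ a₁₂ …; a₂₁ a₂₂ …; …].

T1 = [-1 0 0 0; 0 1 0 0; 0 0 1 0; 0 0 0 1]
T2·T1 = [-3 0 0 0; 0 1/2 0 0; 0 0 -2 0; 0 0 0 1]
T3·…·T1 = [3 0 0 0; 0 3/4 0 0; 0 0 -3 0; 0 0 0 1]
T4·…·T1 = [6 0 0 0; 0 -9/4 0 0; 0 0 9 0; 0 0 0 1]

T = [6 0 0 0; 0 -9/4 0 0; 0 0 9 0; 0 0 0 1]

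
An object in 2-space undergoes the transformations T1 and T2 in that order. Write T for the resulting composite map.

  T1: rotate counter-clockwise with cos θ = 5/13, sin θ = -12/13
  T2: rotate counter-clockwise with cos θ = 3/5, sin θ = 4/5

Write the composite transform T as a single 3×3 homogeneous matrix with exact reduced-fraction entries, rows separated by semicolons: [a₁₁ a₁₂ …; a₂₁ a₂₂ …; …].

T1 = [5/13 12/13 0; -12/13 5/13 0; 0 0 1]
T2·T1 = [63/65 16/65 0; -16/65 63/65 0; 0 0 1]

T = [63/65 16/65 0; -16/65 63/65 0; 0 0 1]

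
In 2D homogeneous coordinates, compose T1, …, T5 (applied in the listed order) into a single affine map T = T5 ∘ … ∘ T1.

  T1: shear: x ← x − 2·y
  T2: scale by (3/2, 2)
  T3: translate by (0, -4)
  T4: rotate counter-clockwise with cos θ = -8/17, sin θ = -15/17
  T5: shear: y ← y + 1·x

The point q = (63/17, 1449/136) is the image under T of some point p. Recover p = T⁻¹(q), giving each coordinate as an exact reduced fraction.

T1 = [1 -2 0; 0 1 0; 0 0 1]
T2·T1 = [3/2 -3 0; 0 2 0; 0 0 1]
T3·…·T1 = [3/2 -3 0; 0 2 -4; 0 0 1]
T4·…·T1 = [-12/17 54/17 -60/17; -45/34 29/17 32/17; 0 0 1]
T5·…·T1 = [-12/17 54/17 -60/17; -69/34 83/17 -28/17; 0 0 1]
det M = 3; M⁻¹ = [83/51 -18/17 4; 23/34 -4/17 2; 0 0 1]
M⁻¹ · (63/17, 1449/136)ᵀ = (-5/4, 2)ᵀ

p = (-5/4, 2)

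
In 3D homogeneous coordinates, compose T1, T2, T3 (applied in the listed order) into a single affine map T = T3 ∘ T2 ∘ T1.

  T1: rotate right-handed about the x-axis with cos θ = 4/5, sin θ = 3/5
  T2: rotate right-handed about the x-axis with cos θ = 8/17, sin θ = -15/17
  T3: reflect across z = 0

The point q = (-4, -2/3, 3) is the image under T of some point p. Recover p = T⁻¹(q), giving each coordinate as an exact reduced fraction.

T1 = [1 0 0 0; 0 4/5 -3/5 0; 0 3/5 4/5 0; 0 0 0 1]
T2·T1 = [1 0 0 0; 0 77/85 36/85 0; 0 -36/85 77/85 0; 0 0 0 1]
T3·…·T1 = [1 0 0 0; 0 77/85 36/85 0; 0 36/85 -77/85 0; 0 0 0 1]
det M = -1; M⁻¹ = [1 0 0 0; 0 77/85 36/85 0; 0 36/85 -77/85 0; 0 0 0 1]
M⁻¹ · (-4, -2/3, 3)ᵀ = (-4, 2/3, -3)ᵀ

p = (-4, 2/3, -3)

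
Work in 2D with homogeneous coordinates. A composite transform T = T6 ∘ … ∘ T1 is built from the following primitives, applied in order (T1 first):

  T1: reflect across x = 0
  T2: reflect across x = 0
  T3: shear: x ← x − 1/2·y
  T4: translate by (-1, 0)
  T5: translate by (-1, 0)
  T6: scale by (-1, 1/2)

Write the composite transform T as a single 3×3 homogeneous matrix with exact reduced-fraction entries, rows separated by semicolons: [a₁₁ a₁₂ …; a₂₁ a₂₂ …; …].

T1 = [-1 0 0; 0 1 0; 0 0 1]
T2·T1 = [1 0 0; 0 1 0; 0 0 1]
T3·…·T1 = [1 -1/2 0; 0 1 0; 0 0 1]
T4·…·T1 = [1 -1/2 -1; 0 1 0; 0 0 1]
T5·…·T1 = [1 -1/2 -2; 0 1 0; 0 0 1]
T6·…·T1 = [-1 1/2 2; 0 1/2 0; 0 0 1]

T = [-1 1/2 2; 0 1/2 0; 0 0 1]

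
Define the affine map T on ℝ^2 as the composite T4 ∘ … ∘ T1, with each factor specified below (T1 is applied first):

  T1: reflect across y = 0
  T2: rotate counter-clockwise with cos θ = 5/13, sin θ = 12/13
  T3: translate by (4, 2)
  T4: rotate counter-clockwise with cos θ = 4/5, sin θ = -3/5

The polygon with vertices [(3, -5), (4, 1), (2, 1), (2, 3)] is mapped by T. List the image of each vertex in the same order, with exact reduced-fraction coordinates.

T1 reflect across y = 0: (3, -5) → (3, 5); (4, 1) → (4, -1); (2, 1) → (2, -1); (2, 3) → (2, -3)
T2 rotate counter-clockwise with cos θ = 5/13, sin θ = 12/13: (3, 5) → (-45/13, 61/13); (4, -1) → (32/13, 43/13); (2, -1) → (22/13, 19/13); (2, -3) → (46/13, 9/13)
T3 translate by (4, 2): (-45/13, 61/13) → (7/13, 87/13); (32/13, 43/13) → (84/13, 69/13); (22/13, 19/13) → (74/13, 45/13); (46/13, 9/13) → (98/13, 35/13)
T4 rotate counter-clockwise with cos θ = 4/5, sin θ = -3/5: (7/13, 87/13) → (289/65, 327/65); (84/13, 69/13) → (543/65, 24/65); (74/13, 45/13) → (431/65, -42/65); (98/13, 35/13) → (497/65, -154/65)

image vertices: (289/65, 327/65), (543/65, 24/65), (431/65, -42/65), (497/65, -154/65)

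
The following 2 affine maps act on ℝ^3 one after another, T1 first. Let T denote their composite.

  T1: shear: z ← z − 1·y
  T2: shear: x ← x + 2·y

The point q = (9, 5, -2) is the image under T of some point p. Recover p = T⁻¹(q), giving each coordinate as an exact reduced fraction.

T1 = [1 0 0 0; 0 1 0 0; 0 -1 1 0; 0 0 0 1]
T2·T1 = [1 2 0 0; 0 1 0 0; 0 -1 1 0; 0 0 0 1]
det M = 1; M⁻¹ = [1 -2 0 0; 0 1 0 0; 0 1 1 0; 0 0 0 1]
M⁻¹ · (9, 5, -2)ᵀ = (-1, 5, 3)ᵀ

p = (-1, 5, 3)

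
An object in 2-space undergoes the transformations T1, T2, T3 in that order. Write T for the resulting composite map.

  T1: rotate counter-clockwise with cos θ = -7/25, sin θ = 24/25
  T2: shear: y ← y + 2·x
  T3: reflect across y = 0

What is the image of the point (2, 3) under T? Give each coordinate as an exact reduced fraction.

T1 rotate counter-clockwise with cos θ = -7/25, sin θ = 24/25: (2, 3) → (-86/25, 27/25)
T2 shear: y ← y + 2·x: (-86/25, 27/25) → (-86/25, -29/5)
T3 reflect across y = 0: (-86/25, -29/5) → (-86/25, 29/5)

T(p) = (-86/25, 29/5)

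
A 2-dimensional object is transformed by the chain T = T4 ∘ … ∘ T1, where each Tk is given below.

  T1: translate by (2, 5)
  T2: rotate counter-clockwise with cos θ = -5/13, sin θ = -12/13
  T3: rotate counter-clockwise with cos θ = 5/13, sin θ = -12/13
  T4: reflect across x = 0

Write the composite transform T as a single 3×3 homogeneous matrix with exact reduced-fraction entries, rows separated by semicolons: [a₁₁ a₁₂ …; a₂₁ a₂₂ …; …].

T1 = [1 0 2; 0 1 5; 0 0 1]
T2·T1 = [-5/13 12/13 50/13; -12/13 -5/13 -49/13; 0 0 1]
T3·…·T1 = [-1 0 -2; 0 -1 -5; 0 0 1]
T4·…·T1 = [1 0 2; 0 -1 -5; 0 0 1]

T = [1 0 2; 0 -1 -5; 0 0 1]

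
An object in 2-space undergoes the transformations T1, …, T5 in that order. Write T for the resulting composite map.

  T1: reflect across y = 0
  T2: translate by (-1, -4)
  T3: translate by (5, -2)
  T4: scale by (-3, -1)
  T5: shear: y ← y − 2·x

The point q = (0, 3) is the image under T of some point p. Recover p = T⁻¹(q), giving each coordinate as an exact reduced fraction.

T1 = [1 0 0; 0 -1 0; 0 0 1]
T2·T1 = [1 0 -1; 0 -1 -4; 0 0 1]
T3·…·T1 = [1 0 4; 0 -1 -6; 0 0 1]
T4·…·T1 = [-3 0 -12; 0 1 6; 0 0 1]
T5·…·T1 = [-3 0 -12; 6 1 30; 0 0 1]
det M = -3; M⁻¹ = [-1/3 0 -4; 2 1 -6; 0 0 1]
M⁻¹ · (0, 3)ᵀ = (-4, -3)ᵀ

p = (-4, -3)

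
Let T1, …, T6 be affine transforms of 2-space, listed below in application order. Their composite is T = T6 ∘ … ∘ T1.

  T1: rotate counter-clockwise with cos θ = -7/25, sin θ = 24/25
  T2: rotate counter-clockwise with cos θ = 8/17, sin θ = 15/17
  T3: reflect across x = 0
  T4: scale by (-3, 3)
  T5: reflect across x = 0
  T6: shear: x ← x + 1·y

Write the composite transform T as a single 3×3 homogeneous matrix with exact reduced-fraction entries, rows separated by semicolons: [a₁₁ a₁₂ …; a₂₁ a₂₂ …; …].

T = [1509/425 -987/425 0; 261/425 -1248/425 0; 0 0 1]

T1 = [-7/25 -24/25 0; 24/25 -7/25 0; 0 0 1]
T2·T1 = [-416/425 -87/425 0; 87/425 -416/425 0; 0 0 1]
T3·…·T1 = [416/425 87/425 0; 87/425 -416/425 0; 0 0 1]
T4·…·T1 = [-1248/425 -261/425 0; 261/425 -1248/425 0; 0 0 1]
T5·…·T1 = [1248/425 261/425 0; 261/425 -1248/425 0; 0 0 1]
T6·…·T1 = [1509/425 -987/425 0; 261/425 -1248/425 0; 0 0 1]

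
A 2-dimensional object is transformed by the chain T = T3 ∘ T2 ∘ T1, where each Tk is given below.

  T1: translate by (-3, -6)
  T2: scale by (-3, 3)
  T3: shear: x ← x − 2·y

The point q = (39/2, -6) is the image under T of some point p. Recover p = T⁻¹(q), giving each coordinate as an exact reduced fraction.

T1 = [1 0 -3; 0 1 -6; 0 0 1]
T2·T1 = [-3 0 9; 0 3 -18; 0 0 1]
T3·…·T1 = [-3 -6 45; 0 3 -18; 0 0 1]
det M = -9; M⁻¹ = [-1/3 -2/3 3; 0 1/3 6; 0 0 1]
M⁻¹ · (39/2, -6)ᵀ = (1/2, 4)ᵀ

p = (1/2, 4)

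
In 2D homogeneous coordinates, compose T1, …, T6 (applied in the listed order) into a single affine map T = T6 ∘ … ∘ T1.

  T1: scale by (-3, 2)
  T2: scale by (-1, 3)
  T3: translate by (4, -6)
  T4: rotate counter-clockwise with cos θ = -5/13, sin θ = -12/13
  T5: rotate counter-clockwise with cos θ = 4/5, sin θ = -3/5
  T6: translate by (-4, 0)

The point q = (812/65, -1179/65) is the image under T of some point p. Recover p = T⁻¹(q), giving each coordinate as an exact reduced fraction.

p = (-3, 5)

T1 = [-3 0 0; 0 2 0; 0 0 1]
T2·T1 = [3 0 0; 0 6 0; 0 0 1]
T3·…·T1 = [3 0 4; 0 6 -6; 0 0 1]
T4·…·T1 = [-15/13 72/13 -92/13; -36/13 -30/13 -18/13; 0 0 1]
T5·…·T1 = [-168/65 198/65 -422/65; -99/65 -336/65 204/65; 0 0 1]
T6·…·T1 = [-168/65 198/65 -682/65; -99/65 -336/65 204/65; 0 0 1]
det M = 18; M⁻¹ = [-56/195 -11/65 -484/195; 11/130 -28/195 87/65; 0 0 1]
M⁻¹ · (812/65, -1179/65)ᵀ = (-3, 5)ᵀ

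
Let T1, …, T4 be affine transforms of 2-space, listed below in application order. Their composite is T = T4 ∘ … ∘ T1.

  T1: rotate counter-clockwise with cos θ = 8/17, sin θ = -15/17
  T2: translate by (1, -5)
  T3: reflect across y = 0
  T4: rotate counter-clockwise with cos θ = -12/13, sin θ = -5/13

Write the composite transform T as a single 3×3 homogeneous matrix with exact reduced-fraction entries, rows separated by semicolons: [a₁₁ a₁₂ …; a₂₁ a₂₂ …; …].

T = [-21/221 -220/221 1; -220/221 21/221 -5; 0 0 1]

T1 = [8/17 15/17 0; -15/17 8/17 0; 0 0 1]
T2·T1 = [8/17 15/17 1; -15/17 8/17 -5; 0 0 1]
T3·…·T1 = [8/17 15/17 1; 15/17 -8/17 5; 0 0 1]
T4·…·T1 = [-21/221 -220/221 1; -220/221 21/221 -5; 0 0 1]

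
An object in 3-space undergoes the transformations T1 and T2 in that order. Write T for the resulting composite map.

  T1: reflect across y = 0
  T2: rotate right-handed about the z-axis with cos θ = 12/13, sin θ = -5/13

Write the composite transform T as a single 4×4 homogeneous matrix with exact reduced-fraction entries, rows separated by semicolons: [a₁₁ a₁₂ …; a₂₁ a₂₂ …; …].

T1 = [1 0 0 0; 0 -1 0 0; 0 0 1 0; 0 0 0 1]
T2·T1 = [12/13 -5/13 0 0; -5/13 -12/13 0 0; 0 0 1 0; 0 0 0 1]

T = [12/13 -5/13 0 0; -5/13 -12/13 0 0; 0 0 1 0; 0 0 0 1]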